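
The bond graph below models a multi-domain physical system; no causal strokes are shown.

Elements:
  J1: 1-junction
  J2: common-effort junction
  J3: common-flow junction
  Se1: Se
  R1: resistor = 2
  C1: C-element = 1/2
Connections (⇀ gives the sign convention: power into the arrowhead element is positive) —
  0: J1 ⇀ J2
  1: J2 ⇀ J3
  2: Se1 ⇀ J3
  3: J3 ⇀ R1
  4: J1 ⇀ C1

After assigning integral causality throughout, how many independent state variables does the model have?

#2 |J3  (Se1 fixes effort; stroke away)
#4 |J1  (C1 integral (e out))
#0 |J2  (J1 needs exactly one f-in)
#1 |J3  (0-jn J2 has e-setter on 0)
#3 |R1  (J3: last free bond brings flow in)

1  (C1 all integral)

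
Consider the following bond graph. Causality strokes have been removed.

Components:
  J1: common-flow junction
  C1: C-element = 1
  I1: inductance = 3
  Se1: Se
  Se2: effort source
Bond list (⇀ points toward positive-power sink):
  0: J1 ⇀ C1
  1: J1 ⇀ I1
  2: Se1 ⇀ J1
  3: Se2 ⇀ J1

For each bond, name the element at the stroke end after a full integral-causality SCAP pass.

#0 stroke→J1
#1 stroke→I1
#2 stroke→J1
#3 stroke→J1

#2 stroke→J1  (Se1: effort source, stroke at far end)
#3 stroke→J1  (Se2 (Se) sets effort on bond)
#0 stroke→J1  (prefer integral on C1)
#1 stroke→I1  (only one flow-in slot at J1)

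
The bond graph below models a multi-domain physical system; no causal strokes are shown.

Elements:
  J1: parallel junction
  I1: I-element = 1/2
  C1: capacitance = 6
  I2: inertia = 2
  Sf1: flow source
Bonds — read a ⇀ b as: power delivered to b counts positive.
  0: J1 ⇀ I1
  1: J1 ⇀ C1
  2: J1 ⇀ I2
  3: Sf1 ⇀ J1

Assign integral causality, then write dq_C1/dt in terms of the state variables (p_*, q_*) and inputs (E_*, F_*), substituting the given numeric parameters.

dq_C1/dt = F_Sf1 - 2*p_I1 - p_I2/2

bond 3 stroke at Sf1  (Sf1: flow source, stroke at near end)
bond 0 stroke at I1  (I1 integral (f out))
bond 1 stroke at J1  (prefer integral on C1)
bond 2 stroke at I2  (common-e at J1 fixed by 1)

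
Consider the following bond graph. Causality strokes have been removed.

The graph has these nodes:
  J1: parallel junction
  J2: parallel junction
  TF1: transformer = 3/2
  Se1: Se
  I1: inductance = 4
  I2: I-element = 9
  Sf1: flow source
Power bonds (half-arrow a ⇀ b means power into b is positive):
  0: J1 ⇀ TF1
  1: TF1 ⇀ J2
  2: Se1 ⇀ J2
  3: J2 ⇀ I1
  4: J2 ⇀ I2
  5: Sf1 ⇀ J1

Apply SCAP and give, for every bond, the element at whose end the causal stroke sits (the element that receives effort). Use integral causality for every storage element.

b2 stroke at J2  (Se1 (Se) sets effort on bond)
b5 stroke at Sf1  (Sf1 (Sf) sets flow on bond)
b0 stroke at J1  (closing 0-jn rule on J1)
b1 stroke at TF1  (0-jn J2 has e-setter on 2)
b3 stroke at I1  (J2 effort already set via bond 2)
b4 stroke at I2  (J2 effort already set via bond 2)

#0 |J1
#1 |TF1
#2 |J2
#3 |I1
#4 |I2
#5 |Sf1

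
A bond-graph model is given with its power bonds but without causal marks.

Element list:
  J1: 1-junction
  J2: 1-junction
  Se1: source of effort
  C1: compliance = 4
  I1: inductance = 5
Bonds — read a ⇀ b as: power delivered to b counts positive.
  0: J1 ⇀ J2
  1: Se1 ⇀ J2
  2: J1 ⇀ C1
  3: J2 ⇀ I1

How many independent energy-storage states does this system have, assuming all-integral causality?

#1 →J2  (Se1 (Se) sets effort on bond)
#2 →J1  (C1 integral (e out))
#0 →J2  (J1: last free bond brings flow in)
#3 →I1  (J2: last free bond brings flow in)

2  (C1, I1 all integral)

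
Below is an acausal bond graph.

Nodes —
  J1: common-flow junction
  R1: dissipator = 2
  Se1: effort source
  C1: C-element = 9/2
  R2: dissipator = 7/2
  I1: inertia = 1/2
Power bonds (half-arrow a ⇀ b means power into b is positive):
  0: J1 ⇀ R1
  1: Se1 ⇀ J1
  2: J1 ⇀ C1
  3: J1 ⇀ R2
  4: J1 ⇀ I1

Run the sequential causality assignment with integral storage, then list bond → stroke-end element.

bond 1 stroke at J1  (Se1: effort source, stroke at far end)
bond 2 stroke at J1  (C1: C, integral causality)
bond 4 stroke at I1  (I1 outputs flow p/I1)
bond 0 stroke at J1  (common-f at J1 fixed by 4)
bond 3 stroke at J1  (1-jn J1 has f-setter on 4)

#0 |J1
#1 |J1
#2 |J1
#3 |J1
#4 |I1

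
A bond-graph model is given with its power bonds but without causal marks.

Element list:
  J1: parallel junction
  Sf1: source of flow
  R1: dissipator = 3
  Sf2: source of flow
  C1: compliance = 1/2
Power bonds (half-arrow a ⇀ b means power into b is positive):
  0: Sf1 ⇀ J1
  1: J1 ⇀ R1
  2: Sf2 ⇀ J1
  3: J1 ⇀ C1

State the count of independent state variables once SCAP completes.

bond 0 →Sf1  (Sf1: flow source, stroke at near end)
bond 2 →Sf2  (Sf2: flow source, stroke at near end)
bond 3 →J1  (C1 outputs effort q/C1)
bond 1 →R1  (J1 effort already set via bond 3)

1  (C1 all integral)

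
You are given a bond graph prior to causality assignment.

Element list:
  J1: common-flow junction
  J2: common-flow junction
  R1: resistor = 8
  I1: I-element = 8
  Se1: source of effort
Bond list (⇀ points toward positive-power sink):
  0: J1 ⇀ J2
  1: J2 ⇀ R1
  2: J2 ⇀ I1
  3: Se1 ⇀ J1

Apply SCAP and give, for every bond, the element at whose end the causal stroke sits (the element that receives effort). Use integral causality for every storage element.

β3 |J1  (Se1 fixes effort; stroke away)
β0 |J2  (only one flow-in slot at J1)
β2 |I1  (I1 outputs flow p/I1)
β1 |J2  (common-f at J2 fixed by 2)

#0 →J2
#1 →J2
#2 →I1
#3 →J1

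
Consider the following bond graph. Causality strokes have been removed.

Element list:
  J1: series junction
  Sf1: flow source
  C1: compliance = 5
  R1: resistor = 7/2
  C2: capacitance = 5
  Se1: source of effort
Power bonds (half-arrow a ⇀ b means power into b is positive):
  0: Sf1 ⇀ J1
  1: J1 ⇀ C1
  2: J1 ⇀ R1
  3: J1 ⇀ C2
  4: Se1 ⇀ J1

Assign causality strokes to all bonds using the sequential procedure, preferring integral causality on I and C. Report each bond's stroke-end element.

#0 stroke→Sf1  (Sf1 (Sf) sets flow on bond)
#4 stroke→J1  (Se1 fixes effort; stroke away)
#1 stroke→J1  (1-jn J1 has f-setter on 0)
#2 stroke→J1  (1-jn J1 has f-setter on 0)
#3 stroke→J1  (common-f at J1 fixed by 0)

bond 0 |Sf1
bond 1 |J1
bond 2 |J1
bond 3 |J1
bond 4 |J1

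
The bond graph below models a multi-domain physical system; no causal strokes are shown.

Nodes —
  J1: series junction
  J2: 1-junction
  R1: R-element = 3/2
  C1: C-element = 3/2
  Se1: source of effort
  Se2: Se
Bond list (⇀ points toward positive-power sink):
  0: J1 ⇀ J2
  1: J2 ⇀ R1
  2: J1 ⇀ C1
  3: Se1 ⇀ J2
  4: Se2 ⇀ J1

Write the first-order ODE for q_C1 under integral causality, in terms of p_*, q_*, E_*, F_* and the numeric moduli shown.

b3 →J2  (Se1 (Se) sets effort on bond)
b4 →J1  (Se2 (Se) sets effort on bond)
b2 →J1  (C1: C, integral causality)
b0 →J2  (J1: last free bond brings flow in)
b1 →R1  (J2 needs exactly one f-in)

dq_C1/dt = 2*E_Se1/3 + 2*E_Se2/3 - 4*q_C1/9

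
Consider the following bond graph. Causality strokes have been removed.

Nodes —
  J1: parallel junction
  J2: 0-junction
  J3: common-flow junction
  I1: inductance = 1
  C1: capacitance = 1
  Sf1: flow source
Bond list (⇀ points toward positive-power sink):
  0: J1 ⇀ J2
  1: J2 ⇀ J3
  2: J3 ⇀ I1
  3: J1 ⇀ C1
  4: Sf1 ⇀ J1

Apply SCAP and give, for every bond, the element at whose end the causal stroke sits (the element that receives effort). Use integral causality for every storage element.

bond 4 |Sf1  (source Sf1 imposes f)
bond 2 |I1  (I1 outputs flow p/I1)
bond 1 |J3  (1-jn J3 has f-setter on 2)
bond 0 |J2  (closing 0-jn rule on J2)
bond 3 |J1  (J1 needs exactly one e-in)

#0 stroke at J2
#1 stroke at J3
#2 stroke at I1
#3 stroke at J1
#4 stroke at Sf1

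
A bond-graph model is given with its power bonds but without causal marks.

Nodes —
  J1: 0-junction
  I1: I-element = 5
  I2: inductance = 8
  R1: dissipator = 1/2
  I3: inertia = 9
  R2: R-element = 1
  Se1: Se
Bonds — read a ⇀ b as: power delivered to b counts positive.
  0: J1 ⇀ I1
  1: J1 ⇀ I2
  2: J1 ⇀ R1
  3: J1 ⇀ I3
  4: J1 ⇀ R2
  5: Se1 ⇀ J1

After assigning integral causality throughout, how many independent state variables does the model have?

3  (I1, I2, I3 all integral)

#5 stroke→J1  (Se1 fixes effort; stroke away)
#0 stroke→I1  (0-jn J1 has e-setter on 5)
#1 stroke→I2  (common-e at J1 fixed by 5)
#2 stroke→R1  (J1 effort already set via bond 5)
#3 stroke→I3  (J1: bond 5 brought effort, rest push out)
#4 stroke→R2  (J1: bond 5 brought effort, rest push out)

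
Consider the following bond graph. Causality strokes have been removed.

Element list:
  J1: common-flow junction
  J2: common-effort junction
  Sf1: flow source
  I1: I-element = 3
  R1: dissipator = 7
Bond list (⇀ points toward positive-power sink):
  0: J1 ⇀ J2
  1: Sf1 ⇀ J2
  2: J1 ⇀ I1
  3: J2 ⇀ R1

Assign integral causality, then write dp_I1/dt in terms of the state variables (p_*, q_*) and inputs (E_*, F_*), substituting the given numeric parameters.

dp_I1/dt = -7*F_Sf1 - 7*p_I1/3

#1 stroke at Sf1  (Sf1 (Sf) sets flow on bond)
#2 stroke at I1  (I1: I, integral causality)
#0 stroke at J1  (1-jn J1 has f-setter on 2)
#3 stroke at J2  (only one effort-in slot at J2)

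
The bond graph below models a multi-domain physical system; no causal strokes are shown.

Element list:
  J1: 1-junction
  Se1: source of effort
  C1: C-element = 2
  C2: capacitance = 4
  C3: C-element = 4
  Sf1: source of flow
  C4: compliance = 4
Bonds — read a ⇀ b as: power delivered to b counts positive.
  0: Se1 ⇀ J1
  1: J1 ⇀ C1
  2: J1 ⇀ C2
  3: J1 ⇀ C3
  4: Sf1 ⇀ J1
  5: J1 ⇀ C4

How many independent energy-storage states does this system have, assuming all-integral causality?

#0 |J1  (Se1 (Se) sets effort on bond)
#4 |Sf1  (Sf1: flow source, stroke at near end)
#1 |J1  (J1: bond 4 brought flow, rest push out)
#2 |J1  (1-jn J1 has f-setter on 4)
#3 |J1  (J1: bond 4 brought flow, rest push out)
#5 |J1  (J1 flow already set via bond 4)

4  (C1, C2, C3, C4 all integral)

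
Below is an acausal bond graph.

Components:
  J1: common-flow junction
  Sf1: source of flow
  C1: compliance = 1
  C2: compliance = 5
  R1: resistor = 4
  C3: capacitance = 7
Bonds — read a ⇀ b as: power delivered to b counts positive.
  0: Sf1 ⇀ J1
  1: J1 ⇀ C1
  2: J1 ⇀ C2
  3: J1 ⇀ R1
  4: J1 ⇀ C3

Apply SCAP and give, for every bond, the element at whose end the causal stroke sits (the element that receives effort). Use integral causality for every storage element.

β0 stroke→Sf1  (Sf1 (Sf) sets flow on bond)
β1 stroke→J1  (common-f at J1 fixed by 0)
β2 stroke→J1  (1-jn J1 has f-setter on 0)
β3 stroke→J1  (common-f at J1 fixed by 0)
β4 stroke→J1  (1-jn J1 has f-setter on 0)

b0 stroke at Sf1
b1 stroke at J1
b2 stroke at J1
b3 stroke at J1
b4 stroke at J1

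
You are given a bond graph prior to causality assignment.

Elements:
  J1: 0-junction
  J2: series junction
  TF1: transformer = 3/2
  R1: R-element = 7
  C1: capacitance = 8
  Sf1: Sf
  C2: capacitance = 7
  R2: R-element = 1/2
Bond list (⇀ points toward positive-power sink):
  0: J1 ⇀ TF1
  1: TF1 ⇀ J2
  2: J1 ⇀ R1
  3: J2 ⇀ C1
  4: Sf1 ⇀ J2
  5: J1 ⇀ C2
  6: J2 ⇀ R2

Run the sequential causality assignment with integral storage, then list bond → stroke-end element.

#4 stroke at Sf1  (Sf1 (Sf) sets flow on bond)
#1 stroke at J2  (1-jn J2 has f-setter on 4)
#3 stroke at J2  (J2 flow already set via bond 4)
#6 stroke at J2  (J2 flow already set via bond 4)
#0 stroke at TF1  (TF1 one-in-one-out from 1)
#5 stroke at J1  (C2 integral (e out))
#2 stroke at R1  (0-jn J1 has e-setter on 5)

#0 stroke→TF1
#1 stroke→J2
#2 stroke→R1
#3 stroke→J2
#4 stroke→Sf1
#5 stroke→J1
#6 stroke→J2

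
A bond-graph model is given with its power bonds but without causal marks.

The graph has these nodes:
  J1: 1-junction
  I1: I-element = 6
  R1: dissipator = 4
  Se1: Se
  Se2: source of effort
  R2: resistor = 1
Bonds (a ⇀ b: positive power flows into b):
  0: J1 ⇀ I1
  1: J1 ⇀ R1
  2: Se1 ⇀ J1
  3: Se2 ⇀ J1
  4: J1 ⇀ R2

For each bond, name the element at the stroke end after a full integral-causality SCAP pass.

b2 stroke at J1  (Se1: effort source, stroke at far end)
b3 stroke at J1  (Se2 fixes effort; stroke away)
b0 stroke at I1  (I1: I, integral causality)
b1 stroke at J1  (J1 flow already set via bond 0)
b4 stroke at J1  (1-jn J1 has f-setter on 0)

b0 →I1
b1 →J1
b2 →J1
b3 →J1
b4 →J1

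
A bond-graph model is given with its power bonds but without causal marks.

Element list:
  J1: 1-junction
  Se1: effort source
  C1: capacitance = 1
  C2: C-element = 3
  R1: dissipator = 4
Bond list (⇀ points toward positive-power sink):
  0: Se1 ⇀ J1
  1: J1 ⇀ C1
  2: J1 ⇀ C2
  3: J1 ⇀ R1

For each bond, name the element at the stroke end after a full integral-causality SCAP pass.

#0 stroke at J1
#1 stroke at J1
#2 stroke at J1
#3 stroke at R1

bond 0 stroke→J1  (Se1: effort source, stroke at far end)
bond 1 stroke→J1  (C1: C, integral causality)
bond 2 stroke→J1  (C2 outputs effort q/C2)
bond 3 stroke→R1  (J1: last free bond brings flow in)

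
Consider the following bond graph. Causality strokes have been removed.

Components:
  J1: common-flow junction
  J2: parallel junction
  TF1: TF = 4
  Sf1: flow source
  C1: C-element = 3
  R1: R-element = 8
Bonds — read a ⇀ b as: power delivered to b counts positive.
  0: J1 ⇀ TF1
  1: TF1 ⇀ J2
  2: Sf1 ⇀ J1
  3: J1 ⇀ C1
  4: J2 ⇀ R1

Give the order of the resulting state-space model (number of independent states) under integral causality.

#2 →Sf1  (Sf1 (Sf) sets flow on bond)
#0 →J1  (J1 flow already set via bond 2)
#3 →J1  (1-jn J1 has f-setter on 2)
#1 →TF1  (through TF1, causality passes straight; one stroke at TF1)
#4 →J2  (closing 0-jn rule on J2)

1  (C1 all integral)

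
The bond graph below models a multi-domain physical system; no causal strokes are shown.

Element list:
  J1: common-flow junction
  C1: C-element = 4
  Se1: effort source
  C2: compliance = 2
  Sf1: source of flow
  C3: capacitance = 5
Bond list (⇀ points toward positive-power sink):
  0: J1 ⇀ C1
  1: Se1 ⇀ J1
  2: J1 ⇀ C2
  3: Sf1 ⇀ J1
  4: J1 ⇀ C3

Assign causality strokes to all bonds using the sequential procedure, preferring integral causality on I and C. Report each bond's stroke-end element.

#0 stroke→J1
#1 stroke→J1
#2 stroke→J1
#3 stroke→Sf1
#4 stroke→J1

#1 stroke at J1  (source Se1 imposes e)
#3 stroke at Sf1  (Sf1 (Sf) sets flow on bond)
#0 stroke at J1  (J1: bond 3 brought flow, rest push out)
#2 stroke at J1  (J1: bond 3 brought flow, rest push out)
#4 stroke at J1  (1-jn J1 has f-setter on 3)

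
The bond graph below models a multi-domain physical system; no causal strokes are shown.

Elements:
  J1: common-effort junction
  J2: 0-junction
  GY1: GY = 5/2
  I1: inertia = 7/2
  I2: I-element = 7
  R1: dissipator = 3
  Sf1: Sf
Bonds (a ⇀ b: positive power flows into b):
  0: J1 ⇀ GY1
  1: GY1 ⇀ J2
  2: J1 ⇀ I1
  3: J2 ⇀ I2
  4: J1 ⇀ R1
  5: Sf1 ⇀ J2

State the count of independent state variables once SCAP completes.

#5 →Sf1  (Sf1 fixes flow; stroke at Sf1)
#2 →I1  (I1 outputs flow p/I1)
#3 →I2  (I2 integral (f out))
#1 →J2  (only one effort-in slot at J2)
#0 →J1  (GY1: gyrator matches bond 1)
#4 →R1  (common-e at J1 fixed by 0)

2  (I1, I2 all integral)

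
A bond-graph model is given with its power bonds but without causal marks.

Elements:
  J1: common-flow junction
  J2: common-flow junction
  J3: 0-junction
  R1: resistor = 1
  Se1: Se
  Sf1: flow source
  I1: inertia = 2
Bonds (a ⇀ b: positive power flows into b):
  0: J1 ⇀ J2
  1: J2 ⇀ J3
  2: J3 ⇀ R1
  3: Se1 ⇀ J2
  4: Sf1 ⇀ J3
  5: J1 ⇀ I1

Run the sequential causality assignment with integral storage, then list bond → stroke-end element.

b0 stroke→J1
b1 stroke→J2
b2 stroke→J3
b3 stroke→J2
b4 stroke→Sf1
b5 stroke→I1

bond 3 stroke→J2  (source Se1 imposes e)
bond 4 stroke→Sf1  (Sf1 (Sf) sets flow on bond)
bond 5 stroke→I1  (I1 outputs flow p/I1)
bond 0 stroke→J1  (1-jn J1 has f-setter on 5)
bond 1 stroke→J2  (common-f at J2 fixed by 0)
bond 2 stroke→J3  (closing 0-jn rule on J3)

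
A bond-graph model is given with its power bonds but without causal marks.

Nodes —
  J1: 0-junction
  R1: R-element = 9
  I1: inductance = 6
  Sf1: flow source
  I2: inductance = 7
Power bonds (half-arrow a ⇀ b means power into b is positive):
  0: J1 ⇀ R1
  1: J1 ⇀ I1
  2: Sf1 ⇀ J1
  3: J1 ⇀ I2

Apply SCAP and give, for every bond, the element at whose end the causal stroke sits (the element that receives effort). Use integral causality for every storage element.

β0 |J1
β1 |I1
β2 |Sf1
β3 |I2

β2 →Sf1  (source Sf1 imposes f)
β1 →I1  (I1 outputs flow p/I1)
β3 →I2  (I2 outputs flow p/I2)
β0 →J1  (J1: last free bond brings effort in)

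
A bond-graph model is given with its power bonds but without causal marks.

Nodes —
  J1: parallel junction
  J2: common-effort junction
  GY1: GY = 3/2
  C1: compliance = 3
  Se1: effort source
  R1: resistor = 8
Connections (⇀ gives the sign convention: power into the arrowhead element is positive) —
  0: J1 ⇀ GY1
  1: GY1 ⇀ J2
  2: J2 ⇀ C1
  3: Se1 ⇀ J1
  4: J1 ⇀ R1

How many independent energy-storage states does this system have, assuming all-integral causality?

b3 stroke→J1  (Se1 fixes effort; stroke away)
b0 stroke→GY1  (J1: bond 3 brought effort, rest push out)
b4 stroke→R1  (0-jn J1 has e-setter on 3)
b1 stroke→GY1  (through GY1, causality inverts; strokes same side of GY1)
b2 stroke→J2  (only one effort-in slot at J2)

1  (C1 all integral)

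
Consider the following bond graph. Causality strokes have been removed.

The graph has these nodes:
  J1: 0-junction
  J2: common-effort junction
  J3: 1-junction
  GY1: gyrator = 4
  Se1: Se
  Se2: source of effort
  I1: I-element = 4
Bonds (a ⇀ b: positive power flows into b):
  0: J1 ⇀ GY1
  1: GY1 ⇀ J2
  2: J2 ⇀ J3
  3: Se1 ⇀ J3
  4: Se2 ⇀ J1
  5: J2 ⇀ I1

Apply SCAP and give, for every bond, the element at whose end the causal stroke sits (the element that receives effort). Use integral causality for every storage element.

bond 3 stroke at J3  (Se1: effort source, stroke at far end)
bond 4 stroke at J1  (Se2 (Se) sets effort on bond)
bond 0 stroke at GY1  (common-e at J1 fixed by 4)
bond 2 stroke at J2  (closing 1-jn rule on J3)
bond 1 stroke at GY1  (GY GY1: same side as bond 0)
bond 5 stroke at I1  (0-jn J2 has e-setter on 2)

b0 |GY1
b1 |GY1
b2 |J2
b3 |J3
b4 |J1
b5 |I1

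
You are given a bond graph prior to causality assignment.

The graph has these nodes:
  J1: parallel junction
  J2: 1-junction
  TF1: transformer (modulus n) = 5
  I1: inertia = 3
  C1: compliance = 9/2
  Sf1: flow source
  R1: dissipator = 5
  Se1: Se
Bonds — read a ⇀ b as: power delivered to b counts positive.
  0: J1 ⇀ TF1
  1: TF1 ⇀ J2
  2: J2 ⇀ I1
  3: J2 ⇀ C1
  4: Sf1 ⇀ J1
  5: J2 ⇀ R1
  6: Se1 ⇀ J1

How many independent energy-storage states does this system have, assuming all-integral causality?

b4 →Sf1  (Sf1: flow source, stroke at near end)
b6 →J1  (Se1: effort source, stroke at far end)
b0 →TF1  (J1 effort already set via bond 6)
b1 →J2  (TF TF1: opposite of bond 0)
b2 →I1  (I1 outputs flow p/I1)
b3 →J2  (common-f at J2 fixed by 2)
b5 →J2  (1-jn J2 has f-setter on 2)

2  (C1, I1 all integral)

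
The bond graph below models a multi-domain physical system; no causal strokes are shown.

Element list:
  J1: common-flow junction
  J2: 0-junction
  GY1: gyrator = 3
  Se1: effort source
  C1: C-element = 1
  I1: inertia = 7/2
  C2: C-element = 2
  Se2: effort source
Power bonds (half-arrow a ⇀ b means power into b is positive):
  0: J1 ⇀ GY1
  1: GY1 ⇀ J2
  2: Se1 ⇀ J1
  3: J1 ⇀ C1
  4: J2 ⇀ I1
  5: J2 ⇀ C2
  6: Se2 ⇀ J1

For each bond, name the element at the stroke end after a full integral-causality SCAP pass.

b0 |GY1
b1 |GY1
b2 |J1
b3 |J1
b4 |I1
b5 |J2
b6 |J1

β2 stroke at J1  (Se1 (Se) sets effort on bond)
β6 stroke at J1  (Se2 fixes effort; stroke away)
β3 stroke at J1  (C1: C, integral causality)
β0 stroke at GY1  (only one flow-in slot at J1)
β1 stroke at GY1  (GY1: gyrator matches bond 0)
β4 stroke at I1  (prefer integral on I1)
β5 stroke at J2  (J2: last free bond brings effort in)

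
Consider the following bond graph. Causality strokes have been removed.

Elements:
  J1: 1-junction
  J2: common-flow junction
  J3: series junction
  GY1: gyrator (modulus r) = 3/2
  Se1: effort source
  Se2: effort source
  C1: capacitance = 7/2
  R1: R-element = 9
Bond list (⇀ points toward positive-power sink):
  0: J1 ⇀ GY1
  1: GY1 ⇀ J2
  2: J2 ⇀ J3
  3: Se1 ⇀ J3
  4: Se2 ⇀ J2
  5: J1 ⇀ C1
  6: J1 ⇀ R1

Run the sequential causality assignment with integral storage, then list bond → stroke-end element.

bond 3 stroke at J3  (source Se1 imposes e)
bond 4 stroke at J2  (Se2 fixes effort; stroke away)
bond 2 stroke at J2  (J3: last free bond brings flow in)
bond 1 stroke at GY1  (closing 1-jn rule on J2)
bond 0 stroke at GY1  (through GY1, causality inverts; strokes same side of GY1)
bond 5 stroke at J1  (common-f at J1 fixed by 0)
bond 6 stroke at J1  (1-jn J1 has f-setter on 0)

b0 stroke→GY1
b1 stroke→GY1
b2 stroke→J2
b3 stroke→J3
b4 stroke→J2
b5 stroke→J1
b6 stroke→J1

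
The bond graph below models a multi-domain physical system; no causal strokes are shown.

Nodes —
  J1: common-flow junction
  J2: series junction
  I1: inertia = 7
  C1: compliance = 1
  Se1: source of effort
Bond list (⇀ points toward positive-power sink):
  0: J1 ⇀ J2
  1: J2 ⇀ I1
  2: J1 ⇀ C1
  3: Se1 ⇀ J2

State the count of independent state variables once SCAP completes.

2  (C1, I1 all integral)

b3 stroke→J2  (Se1: effort source, stroke at far end)
b1 stroke→I1  (I1 integral (f out))
b0 stroke→J2  (J2 flow already set via bond 1)
b2 stroke→J1  (J1 flow already set via bond 0)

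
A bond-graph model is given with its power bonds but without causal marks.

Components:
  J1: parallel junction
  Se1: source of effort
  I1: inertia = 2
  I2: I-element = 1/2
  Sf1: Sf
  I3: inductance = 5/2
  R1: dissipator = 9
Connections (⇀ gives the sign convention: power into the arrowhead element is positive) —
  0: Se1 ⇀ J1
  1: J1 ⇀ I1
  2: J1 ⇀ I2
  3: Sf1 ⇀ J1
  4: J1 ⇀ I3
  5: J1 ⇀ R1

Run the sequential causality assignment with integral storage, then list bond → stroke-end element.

bond 0 stroke→J1
bond 1 stroke→I1
bond 2 stroke→I2
bond 3 stroke→Sf1
bond 4 stroke→I3
bond 5 stroke→R1

bond 0 stroke at J1  (Se1 (Se) sets effort on bond)
bond 3 stroke at Sf1  (source Sf1 imposes f)
bond 1 stroke at I1  (0-jn J1 has e-setter on 0)
bond 2 stroke at I2  (common-e at J1 fixed by 0)
bond 4 stroke at I3  (common-e at J1 fixed by 0)
bond 5 stroke at R1  (J1: bond 0 brought effort, rest push out)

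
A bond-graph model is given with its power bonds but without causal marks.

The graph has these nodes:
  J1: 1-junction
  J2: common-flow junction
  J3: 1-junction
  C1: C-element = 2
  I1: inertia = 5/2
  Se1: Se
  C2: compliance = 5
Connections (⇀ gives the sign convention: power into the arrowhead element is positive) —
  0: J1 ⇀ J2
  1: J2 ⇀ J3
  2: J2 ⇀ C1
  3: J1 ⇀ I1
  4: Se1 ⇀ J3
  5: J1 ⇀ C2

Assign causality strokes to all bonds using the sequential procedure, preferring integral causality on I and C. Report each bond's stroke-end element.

bond 4 →J3  (source Se1 imposes e)
bond 1 →J2  (closing 1-jn rule on J3)
bond 2 →J2  (C1 outputs effort q/C1)
bond 0 →J1  (J2 needs exactly one f-in)
bond 3 →I1  (I1 integral (f out))
bond 5 →J1  (1-jn J1 has f-setter on 3)

bond 0 stroke at J1
bond 1 stroke at J2
bond 2 stroke at J2
bond 3 stroke at I1
bond 4 stroke at J3
bond 5 stroke at J1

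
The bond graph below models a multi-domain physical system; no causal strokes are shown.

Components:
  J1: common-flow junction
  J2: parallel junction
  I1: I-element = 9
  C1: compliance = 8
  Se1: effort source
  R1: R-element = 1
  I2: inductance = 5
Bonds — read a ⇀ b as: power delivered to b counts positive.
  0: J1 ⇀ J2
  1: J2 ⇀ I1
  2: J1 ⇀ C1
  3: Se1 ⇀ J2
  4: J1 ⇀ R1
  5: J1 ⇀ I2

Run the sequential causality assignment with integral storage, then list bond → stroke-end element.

β0 →J1
β1 →I1
β2 →J1
β3 →J2
β4 →J1
β5 →I2

#3 |J2  (Se1: effort source, stroke at far end)
#0 |J1  (J2: bond 3 brought effort, rest push out)
#1 |I1  (0-jn J2 has e-setter on 3)
#2 |J1  (C1 outputs effort q/C1)
#5 |I2  (I2 integral (f out))
#4 |J1  (common-f at J1 fixed by 5)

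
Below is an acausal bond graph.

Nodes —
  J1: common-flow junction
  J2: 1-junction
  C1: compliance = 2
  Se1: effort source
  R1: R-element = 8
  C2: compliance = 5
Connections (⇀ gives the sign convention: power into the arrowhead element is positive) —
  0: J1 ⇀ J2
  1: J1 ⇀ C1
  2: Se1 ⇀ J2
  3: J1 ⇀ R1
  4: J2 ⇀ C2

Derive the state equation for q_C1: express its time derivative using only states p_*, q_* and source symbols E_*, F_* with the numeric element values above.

dq_C1/dt = E_Se1/8 - q_C1/16 - q_C2/40

β2 →J2  (Se1 (Se) sets effort on bond)
β1 →J1  (C1 outputs effort q/C1)
β4 →J2  (C2 integral (e out))
β0 →J1  (J2 needs exactly one f-in)
β3 →R1  (J1 needs exactly one f-in)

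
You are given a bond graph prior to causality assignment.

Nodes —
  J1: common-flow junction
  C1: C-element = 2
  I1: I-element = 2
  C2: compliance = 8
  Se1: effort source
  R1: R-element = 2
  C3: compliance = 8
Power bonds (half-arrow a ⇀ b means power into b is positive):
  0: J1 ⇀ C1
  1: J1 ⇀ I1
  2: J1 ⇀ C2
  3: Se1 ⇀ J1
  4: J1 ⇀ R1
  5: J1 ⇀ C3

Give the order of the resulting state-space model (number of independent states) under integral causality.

bond 3 →J1  (source Se1 imposes e)
bond 0 →J1  (C1: C, integral causality)
bond 1 →I1  (prefer integral on I1)
bond 2 →J1  (common-f at J1 fixed by 1)
bond 4 →J1  (J1 flow already set via bond 1)
bond 5 →J1  (J1: bond 1 brought flow, rest push out)

4  (C1, C2, C3, I1 all integral)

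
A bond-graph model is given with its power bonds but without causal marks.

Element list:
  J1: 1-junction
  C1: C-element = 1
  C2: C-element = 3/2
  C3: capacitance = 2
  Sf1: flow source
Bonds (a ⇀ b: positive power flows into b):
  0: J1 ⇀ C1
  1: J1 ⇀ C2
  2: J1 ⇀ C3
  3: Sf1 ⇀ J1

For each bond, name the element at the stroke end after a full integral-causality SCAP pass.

b0 stroke→J1
b1 stroke→J1
b2 stroke→J1
b3 stroke→Sf1

b3 →Sf1  (Sf1 (Sf) sets flow on bond)
b0 →J1  (1-jn J1 has f-setter on 3)
b1 →J1  (common-f at J1 fixed by 3)
b2 →J1  (J1 flow already set via bond 3)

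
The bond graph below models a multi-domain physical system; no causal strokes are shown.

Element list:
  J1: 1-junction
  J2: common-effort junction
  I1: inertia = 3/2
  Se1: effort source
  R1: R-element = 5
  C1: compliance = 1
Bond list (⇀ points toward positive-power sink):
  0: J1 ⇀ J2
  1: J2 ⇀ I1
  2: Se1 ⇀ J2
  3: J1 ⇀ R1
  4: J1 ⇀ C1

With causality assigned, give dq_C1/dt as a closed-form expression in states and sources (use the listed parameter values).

dq_C1/dt = -E_Se1/5 - q_C1/5

β2 stroke→J2  (source Se1 imposes e)
β0 stroke→J1  (common-e at J2 fixed by 2)
β1 stroke→I1  (J2 effort already set via bond 2)
β4 stroke→J1  (C1: C, integral causality)
β3 stroke→R1  (only one flow-in slot at J1)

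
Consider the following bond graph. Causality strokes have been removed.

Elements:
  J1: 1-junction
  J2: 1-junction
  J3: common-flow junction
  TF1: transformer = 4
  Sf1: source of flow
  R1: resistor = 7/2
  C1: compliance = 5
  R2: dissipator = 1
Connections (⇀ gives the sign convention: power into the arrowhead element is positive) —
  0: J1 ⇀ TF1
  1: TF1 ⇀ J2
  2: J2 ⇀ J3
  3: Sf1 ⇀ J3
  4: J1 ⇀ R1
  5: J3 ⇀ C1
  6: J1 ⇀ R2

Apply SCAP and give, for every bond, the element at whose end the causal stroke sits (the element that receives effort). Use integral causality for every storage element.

β3 |Sf1  (Sf1: flow source, stroke at near end)
β2 |J3  (1-jn J3 has f-setter on 3)
β5 |J3  (J3 flow already set via bond 3)
β1 |J2  (J2 flow already set via bond 2)
β0 |TF1  (through TF1, causality passes straight; one stroke at TF1)
β4 |J1  (1-jn J1 has f-setter on 0)
β6 |J1  (J1 flow already set via bond 0)

β0 stroke at TF1
β1 stroke at J2
β2 stroke at J3
β3 stroke at Sf1
β4 stroke at J1
β5 stroke at J3
β6 stroke at J1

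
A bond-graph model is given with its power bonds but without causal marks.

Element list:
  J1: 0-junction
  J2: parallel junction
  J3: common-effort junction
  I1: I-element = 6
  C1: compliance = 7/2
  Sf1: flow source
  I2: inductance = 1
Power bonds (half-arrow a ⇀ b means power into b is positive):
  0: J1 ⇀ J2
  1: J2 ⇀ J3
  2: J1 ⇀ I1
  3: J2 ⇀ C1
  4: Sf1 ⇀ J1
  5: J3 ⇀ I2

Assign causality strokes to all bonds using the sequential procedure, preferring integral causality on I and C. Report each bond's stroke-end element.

bond 4 |Sf1  (Sf1 fixes flow; stroke at Sf1)
bond 2 |I1  (I1 outputs flow p/I1)
bond 0 |J1  (closing 0-jn rule on J1)
bond 3 |J2  (C1: C, integral causality)
bond 1 |J3  (J2: bond 3 brought effort, rest push out)
bond 5 |I2  (common-e at J3 fixed by 1)

bond 0 stroke at J1
bond 1 stroke at J3
bond 2 stroke at I1
bond 3 stroke at J2
bond 4 stroke at Sf1
bond 5 stroke at I2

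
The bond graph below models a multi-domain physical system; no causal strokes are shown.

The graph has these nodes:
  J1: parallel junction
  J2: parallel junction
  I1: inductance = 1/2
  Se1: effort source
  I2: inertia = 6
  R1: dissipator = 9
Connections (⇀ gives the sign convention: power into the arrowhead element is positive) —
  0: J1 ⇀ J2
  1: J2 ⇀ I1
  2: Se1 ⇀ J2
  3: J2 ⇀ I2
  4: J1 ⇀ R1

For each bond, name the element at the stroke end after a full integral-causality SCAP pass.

#0 →J1
#1 →I1
#2 →J2
#3 →I2
#4 →R1

b2 stroke at J2  (source Se1 imposes e)
b0 stroke at J1  (common-e at J2 fixed by 2)
b1 stroke at I1  (J2: bond 2 brought effort, rest push out)
b3 stroke at I2  (J2: bond 2 brought effort, rest push out)
b4 stroke at R1  (0-jn J1 has e-setter on 0)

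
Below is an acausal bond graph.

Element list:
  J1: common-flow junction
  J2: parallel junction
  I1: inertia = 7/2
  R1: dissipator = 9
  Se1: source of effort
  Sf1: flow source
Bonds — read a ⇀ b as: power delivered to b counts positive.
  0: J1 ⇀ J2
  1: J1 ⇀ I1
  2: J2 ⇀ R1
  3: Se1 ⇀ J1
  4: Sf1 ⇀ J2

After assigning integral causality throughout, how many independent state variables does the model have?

bond 3 stroke→J1  (Se1 fixes effort; stroke away)
bond 4 stroke→Sf1  (source Sf1 imposes f)
bond 1 stroke→I1  (I1 outputs flow p/I1)
bond 0 stroke→J1  (common-f at J1 fixed by 1)
bond 2 stroke→J2  (J2 needs exactly one e-in)

1  (I1 all integral)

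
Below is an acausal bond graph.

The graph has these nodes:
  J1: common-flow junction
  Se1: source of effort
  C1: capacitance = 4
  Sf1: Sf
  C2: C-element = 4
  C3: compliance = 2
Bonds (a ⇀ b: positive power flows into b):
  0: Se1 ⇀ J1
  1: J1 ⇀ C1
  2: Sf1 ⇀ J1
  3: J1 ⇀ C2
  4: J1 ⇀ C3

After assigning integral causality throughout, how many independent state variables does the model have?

3  (C1, C2, C3 all integral)

b0 stroke at J1  (Se1 fixes effort; stroke away)
b2 stroke at Sf1  (Sf1 fixes flow; stroke at Sf1)
b1 stroke at J1  (J1 flow already set via bond 2)
b3 stroke at J1  (J1: bond 2 brought flow, rest push out)
b4 stroke at J1  (common-f at J1 fixed by 2)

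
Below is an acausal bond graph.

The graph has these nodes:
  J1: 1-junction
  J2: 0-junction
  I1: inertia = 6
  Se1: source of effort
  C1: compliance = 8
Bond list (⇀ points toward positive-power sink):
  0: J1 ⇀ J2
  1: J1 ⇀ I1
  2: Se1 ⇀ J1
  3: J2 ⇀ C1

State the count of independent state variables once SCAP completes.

2  (C1, I1 all integral)

#2 |J1  (source Se1 imposes e)
#1 |I1  (I1: I, integral causality)
#0 |J1  (J1 flow already set via bond 1)
#3 |J2  (closing 0-jn rule on J2)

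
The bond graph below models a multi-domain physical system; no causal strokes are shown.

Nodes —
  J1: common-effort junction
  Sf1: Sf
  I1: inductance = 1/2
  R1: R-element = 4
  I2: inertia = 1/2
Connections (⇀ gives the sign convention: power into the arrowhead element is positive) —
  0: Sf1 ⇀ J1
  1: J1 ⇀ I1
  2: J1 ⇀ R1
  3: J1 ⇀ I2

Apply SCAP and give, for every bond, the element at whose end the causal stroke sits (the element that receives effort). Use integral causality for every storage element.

#0 stroke at Sf1
#1 stroke at I1
#2 stroke at J1
#3 stroke at I2

β0 |Sf1  (Sf1: flow source, stroke at near end)
β1 |I1  (I1 integral (f out))
β3 |I2  (I2 integral (f out))
β2 |J1  (J1 needs exactly one e-in)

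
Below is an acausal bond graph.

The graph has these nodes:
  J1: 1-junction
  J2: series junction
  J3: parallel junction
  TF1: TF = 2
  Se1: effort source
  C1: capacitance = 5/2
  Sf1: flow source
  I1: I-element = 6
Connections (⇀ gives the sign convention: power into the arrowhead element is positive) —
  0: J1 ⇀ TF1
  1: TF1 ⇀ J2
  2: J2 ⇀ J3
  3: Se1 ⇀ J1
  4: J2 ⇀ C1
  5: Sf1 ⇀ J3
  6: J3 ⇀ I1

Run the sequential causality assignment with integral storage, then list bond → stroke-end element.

b3 stroke→J1  (Se1 fixes effort; stroke away)
b5 stroke→Sf1  (Sf1 (Sf) sets flow on bond)
b0 stroke→TF1  (J1 needs exactly one f-in)
b1 stroke→J2  (TF1: transformer flips bond 0)
b4 stroke→J2  (C1: C, integral causality)
b2 stroke→J3  (J2 needs exactly one f-in)
b6 stroke→I1  (J3 effort already set via bond 2)

#0 →TF1
#1 →J2
#2 →J3
#3 →J1
#4 →J2
#5 →Sf1
#6 →I1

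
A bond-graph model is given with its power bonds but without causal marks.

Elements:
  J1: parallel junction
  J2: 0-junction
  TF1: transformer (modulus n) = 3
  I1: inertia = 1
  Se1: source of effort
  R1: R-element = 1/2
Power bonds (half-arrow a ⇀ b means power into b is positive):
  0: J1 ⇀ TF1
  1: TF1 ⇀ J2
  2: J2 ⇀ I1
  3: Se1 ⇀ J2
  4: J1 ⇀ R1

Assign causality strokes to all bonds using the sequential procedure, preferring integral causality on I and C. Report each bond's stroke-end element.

β0 stroke at J1
β1 stroke at TF1
β2 stroke at I1
β3 stroke at J2
β4 stroke at R1

bond 3 →J2  (Se1 fixes effort; stroke away)
bond 1 →TF1  (J2 effort already set via bond 3)
bond 2 →I1  (0-jn J2 has e-setter on 3)
bond 0 →J1  (TF1: transformer flips bond 1)
bond 4 →R1  (0-jn J1 has e-setter on 0)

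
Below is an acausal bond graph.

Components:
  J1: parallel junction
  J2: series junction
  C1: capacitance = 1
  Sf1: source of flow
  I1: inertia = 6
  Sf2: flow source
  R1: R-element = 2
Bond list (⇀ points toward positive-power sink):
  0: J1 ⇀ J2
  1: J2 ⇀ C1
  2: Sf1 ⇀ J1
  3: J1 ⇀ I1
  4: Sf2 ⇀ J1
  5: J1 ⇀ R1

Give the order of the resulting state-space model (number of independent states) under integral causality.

2  (C1, I1 all integral)

β2 |Sf1  (source Sf1 imposes f)
β4 |Sf2  (Sf2 (Sf) sets flow on bond)
β1 |J2  (C1: C, integral causality)
β0 |J1  (closing 1-jn rule on J2)
β3 |I1  (J1: bond 0 brought effort, rest push out)
β5 |R1  (common-e at J1 fixed by 0)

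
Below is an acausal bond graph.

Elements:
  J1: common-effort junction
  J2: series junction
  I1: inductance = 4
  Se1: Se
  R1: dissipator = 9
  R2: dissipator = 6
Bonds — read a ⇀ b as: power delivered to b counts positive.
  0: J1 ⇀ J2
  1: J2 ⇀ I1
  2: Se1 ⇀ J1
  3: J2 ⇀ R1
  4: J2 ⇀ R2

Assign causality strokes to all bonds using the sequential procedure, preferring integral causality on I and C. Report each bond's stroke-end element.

β0 |J2
β1 |I1
β2 |J1
β3 |J2
β4 |J2

β2 →J1  (Se1: effort source, stroke at far end)
β0 →J2  (J1 effort already set via bond 2)
β1 →I1  (I1: I, integral causality)
β3 →J2  (1-jn J2 has f-setter on 1)
β4 →J2  (J2: bond 1 brought flow, rest push out)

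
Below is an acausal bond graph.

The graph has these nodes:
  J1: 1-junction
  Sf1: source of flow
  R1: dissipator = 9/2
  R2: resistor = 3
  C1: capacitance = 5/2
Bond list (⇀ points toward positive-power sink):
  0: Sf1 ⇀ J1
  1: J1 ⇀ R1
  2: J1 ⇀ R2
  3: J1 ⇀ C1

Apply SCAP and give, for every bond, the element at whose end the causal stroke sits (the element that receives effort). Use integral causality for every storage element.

#0 →Sf1  (Sf1: flow source, stroke at near end)
#1 →J1  (common-f at J1 fixed by 0)
#2 →J1  (common-f at J1 fixed by 0)
#3 →J1  (common-f at J1 fixed by 0)

#0 stroke at Sf1
#1 stroke at J1
#2 stroke at J1
#3 stroke at J1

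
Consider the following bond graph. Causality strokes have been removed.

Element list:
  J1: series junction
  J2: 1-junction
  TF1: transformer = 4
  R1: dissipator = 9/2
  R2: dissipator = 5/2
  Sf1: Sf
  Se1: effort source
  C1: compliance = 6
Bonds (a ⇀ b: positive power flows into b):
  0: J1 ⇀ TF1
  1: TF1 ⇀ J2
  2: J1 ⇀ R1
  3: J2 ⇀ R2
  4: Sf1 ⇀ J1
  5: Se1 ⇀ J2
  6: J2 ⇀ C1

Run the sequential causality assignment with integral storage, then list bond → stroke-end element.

β4 |Sf1  (Sf1: flow source, stroke at near end)
β5 |J2  (Se1: effort source, stroke at far end)
β0 |J1  (J1: bond 4 brought flow, rest push out)
β2 |J1  (J1: bond 4 brought flow, rest push out)
β1 |TF1  (TF1 one-in-one-out from 0)
β3 |J2  (J2 flow already set via bond 1)
β6 |J2  (common-f at J2 fixed by 1)

b0 stroke at J1
b1 stroke at TF1
b2 stroke at J1
b3 stroke at J2
b4 stroke at Sf1
b5 stroke at J2
b6 stroke at J2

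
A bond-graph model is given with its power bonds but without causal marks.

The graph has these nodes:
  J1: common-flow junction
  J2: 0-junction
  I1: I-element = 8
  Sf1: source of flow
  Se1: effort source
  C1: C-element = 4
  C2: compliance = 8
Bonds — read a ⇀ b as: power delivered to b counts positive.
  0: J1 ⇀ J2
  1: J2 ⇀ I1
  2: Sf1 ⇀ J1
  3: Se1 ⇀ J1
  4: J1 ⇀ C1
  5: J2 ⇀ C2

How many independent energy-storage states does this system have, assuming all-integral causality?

bond 2 |Sf1  (Sf1: flow source, stroke at near end)
bond 3 |J1  (Se1: effort source, stroke at far end)
bond 0 |J1  (J1: bond 2 brought flow, rest push out)
bond 4 |J1  (J1 flow already set via bond 2)
bond 1 |I1  (prefer integral on I1)
bond 5 |J2  (J2 needs exactly one e-in)

3  (C1, C2, I1 all integral)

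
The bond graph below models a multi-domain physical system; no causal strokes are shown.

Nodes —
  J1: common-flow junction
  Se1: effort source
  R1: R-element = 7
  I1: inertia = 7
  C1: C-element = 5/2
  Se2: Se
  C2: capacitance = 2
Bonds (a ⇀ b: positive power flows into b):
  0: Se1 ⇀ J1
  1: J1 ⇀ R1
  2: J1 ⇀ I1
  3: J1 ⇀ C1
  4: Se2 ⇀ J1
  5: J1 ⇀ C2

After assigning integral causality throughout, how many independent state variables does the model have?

β0 stroke at J1  (Se1 fixes effort; stroke away)
β4 stroke at J1  (Se2: effort source, stroke at far end)
β2 stroke at I1  (prefer integral on I1)
β1 stroke at J1  (common-f at J1 fixed by 2)
β3 stroke at J1  (1-jn J1 has f-setter on 2)
β5 stroke at J1  (common-f at J1 fixed by 2)

3  (C1, C2, I1 all integral)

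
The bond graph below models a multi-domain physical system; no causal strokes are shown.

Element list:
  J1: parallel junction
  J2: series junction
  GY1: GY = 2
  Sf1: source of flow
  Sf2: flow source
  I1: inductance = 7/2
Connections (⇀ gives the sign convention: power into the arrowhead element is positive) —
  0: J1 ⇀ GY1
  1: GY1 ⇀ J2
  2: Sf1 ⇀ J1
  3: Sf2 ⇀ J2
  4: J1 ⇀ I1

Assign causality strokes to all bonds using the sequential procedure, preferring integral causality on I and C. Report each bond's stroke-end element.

β2 |Sf1  (Sf1 (Sf) sets flow on bond)
β3 |Sf2  (Sf2: flow source, stroke at near end)
β1 |J2  (common-f at J2 fixed by 3)
β0 |J1  (through GY1, causality inverts; strokes same side of GY1)
β4 |I1  (0-jn J1 has e-setter on 0)

b0 |J1
b1 |J2
b2 |Sf1
b3 |Sf2
b4 |I1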